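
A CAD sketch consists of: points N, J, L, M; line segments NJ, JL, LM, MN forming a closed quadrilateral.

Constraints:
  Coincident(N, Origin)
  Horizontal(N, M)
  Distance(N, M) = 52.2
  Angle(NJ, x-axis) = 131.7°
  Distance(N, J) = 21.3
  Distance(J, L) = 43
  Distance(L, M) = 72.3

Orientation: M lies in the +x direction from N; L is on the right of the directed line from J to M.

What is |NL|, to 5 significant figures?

30.886

Checks: |JL| = 43.00 ✓; |LM| = 72.30 ✓.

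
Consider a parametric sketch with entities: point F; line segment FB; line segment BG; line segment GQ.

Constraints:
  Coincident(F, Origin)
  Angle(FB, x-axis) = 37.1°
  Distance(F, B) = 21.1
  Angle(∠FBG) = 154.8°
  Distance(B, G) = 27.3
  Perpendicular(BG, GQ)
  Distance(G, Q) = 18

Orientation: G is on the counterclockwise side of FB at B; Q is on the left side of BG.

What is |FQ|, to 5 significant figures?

47.260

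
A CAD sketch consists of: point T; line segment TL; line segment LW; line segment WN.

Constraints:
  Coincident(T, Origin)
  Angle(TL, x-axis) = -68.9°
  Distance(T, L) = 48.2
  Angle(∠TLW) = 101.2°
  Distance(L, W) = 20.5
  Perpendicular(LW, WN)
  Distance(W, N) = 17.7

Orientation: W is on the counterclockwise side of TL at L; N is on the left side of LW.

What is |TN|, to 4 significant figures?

42.03

T is at the origin; TL runs at -68.9° with length 48.2, so L = 48.2·(cos -68.9°, sin -68.9°) = (17.35, -44.97). ∠TLW = 101.2°, so LW runs at -68.9° + (180° − 101.2°) = 9.900° from the x-axis; with |LW| = 20.5, W = L + 20.5·(cos 9.900°, sin 9.900°) = (37.55, -41.44). The perpendicularity gives WN at right angles to LW; with |WN| = 17.7 on the left of LW, N = W + 17.7·(-0.1719, 0.9851) = (34.50, -24.01). Then |TN| = |N − T| = 42.03.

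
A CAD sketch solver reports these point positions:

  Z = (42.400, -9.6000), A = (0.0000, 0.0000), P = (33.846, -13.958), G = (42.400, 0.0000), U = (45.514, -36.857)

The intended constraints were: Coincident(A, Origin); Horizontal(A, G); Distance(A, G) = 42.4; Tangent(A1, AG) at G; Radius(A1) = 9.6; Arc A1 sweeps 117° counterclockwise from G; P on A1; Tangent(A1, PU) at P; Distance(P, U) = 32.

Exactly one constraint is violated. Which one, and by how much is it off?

Distance(P, U) = 32 — off by 6.30.

A = (0.00, 0.00) ✓; A.y = 0.00, G.y = 0.00 ✓; |AG| = 42.40 ✓; ∠(ZG, GA) = 90.00° ✓; |ZG| = 9.600 ✓; bearing(Z→P) − bearing(Z→G) = 117.0° ✓; |ZP| = 9.600 ✓; ∠(ZP, PU) = 90.00° ✓; |PU| = 25.70 ✗.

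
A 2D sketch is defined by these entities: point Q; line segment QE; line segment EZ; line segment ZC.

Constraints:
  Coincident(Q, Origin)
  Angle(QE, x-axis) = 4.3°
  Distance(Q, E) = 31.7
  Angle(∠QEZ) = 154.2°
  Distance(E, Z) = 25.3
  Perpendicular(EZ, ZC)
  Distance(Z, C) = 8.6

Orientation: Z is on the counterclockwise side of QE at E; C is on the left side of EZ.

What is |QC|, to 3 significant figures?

54.1

∠QEZ = 154.2°, so EZ runs at 4.3° + (180° − 154.2°) = 30.1° from the x-axis; with |EZ| = 25.3, Z = E + 25.3·(cos 30.1°, sin 30.1°) = (53.5, 15.1). EZ ⟂ ZC; with |ZC| = 8.6 on the left of EZ, C = Z + 8.6·(-0.502, 0.865) = (49.2, 22.5). Then |QC| = |C − Q| = 54.1.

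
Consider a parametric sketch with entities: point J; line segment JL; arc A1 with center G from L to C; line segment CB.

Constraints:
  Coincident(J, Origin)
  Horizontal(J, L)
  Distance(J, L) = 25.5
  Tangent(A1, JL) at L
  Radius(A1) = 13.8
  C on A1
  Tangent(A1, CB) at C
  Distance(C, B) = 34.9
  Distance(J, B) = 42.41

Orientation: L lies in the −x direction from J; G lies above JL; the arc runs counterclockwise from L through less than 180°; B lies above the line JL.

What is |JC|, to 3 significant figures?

15.6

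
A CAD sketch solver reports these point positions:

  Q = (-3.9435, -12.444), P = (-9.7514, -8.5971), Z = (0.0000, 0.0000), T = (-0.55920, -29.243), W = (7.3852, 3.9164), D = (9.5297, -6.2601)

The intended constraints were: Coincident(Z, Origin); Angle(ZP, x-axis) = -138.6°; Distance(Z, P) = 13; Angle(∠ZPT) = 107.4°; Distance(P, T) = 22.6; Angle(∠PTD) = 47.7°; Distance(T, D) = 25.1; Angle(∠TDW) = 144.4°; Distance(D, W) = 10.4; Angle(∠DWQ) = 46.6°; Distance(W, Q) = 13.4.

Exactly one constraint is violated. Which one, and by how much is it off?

Distance(W, Q) = 13.4 — off by 6.50.

Z = (0.00, 0.00) ✓; ZP at -138.6° ✓; |ZP| = 13.00 ✓; ∠ZPT = 107.4° ✓; |PT| = 22.60 ✓; ∠PTD = 47.70° ✓; |TD| = 25.10 ✓; ∠TDW = 144.4° ✓; |DW| = 10.40 ✓; ∠DWQ = 46.60° ✓; |WQ| = 19.90 ✗.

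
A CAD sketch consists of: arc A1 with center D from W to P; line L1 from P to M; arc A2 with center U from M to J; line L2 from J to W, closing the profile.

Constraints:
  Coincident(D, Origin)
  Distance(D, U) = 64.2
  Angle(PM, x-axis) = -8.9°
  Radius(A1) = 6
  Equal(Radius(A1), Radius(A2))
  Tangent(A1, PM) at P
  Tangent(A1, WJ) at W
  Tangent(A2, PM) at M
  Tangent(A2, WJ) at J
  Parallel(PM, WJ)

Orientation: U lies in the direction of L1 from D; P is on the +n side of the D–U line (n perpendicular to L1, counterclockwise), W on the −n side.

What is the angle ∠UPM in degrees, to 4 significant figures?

5.339°

Tangency of A1 to both parallel lines with radius 6.0 puts P and W at D ± 6.0·n: P = (0.9283, 5.928), W = (-0.9283, -5.928). Equal radii place M and J the same way about U: M = U + 6.0·n = (64.36, -4.005), J = U − 6.0·n = (62.50, -15.86). Then cos ∠UPM = PU·PM / (|PU||PM|), giving 5.339°.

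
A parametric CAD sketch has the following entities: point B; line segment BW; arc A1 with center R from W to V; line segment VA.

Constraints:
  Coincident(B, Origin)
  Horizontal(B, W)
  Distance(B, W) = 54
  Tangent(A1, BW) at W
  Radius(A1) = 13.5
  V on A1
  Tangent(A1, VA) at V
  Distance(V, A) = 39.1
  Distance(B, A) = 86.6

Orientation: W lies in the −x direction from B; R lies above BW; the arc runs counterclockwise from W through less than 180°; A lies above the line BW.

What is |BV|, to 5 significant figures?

49.134

Checks: ∠(RW, WB) = 90.00° ✓; |RW| = 13.50 ✓; |RV| = 13.50 ✓; ∠(RV, VA) = 90.00° ✓; |VA| = 39.10 ✓; |BA| = 86.60 ✓.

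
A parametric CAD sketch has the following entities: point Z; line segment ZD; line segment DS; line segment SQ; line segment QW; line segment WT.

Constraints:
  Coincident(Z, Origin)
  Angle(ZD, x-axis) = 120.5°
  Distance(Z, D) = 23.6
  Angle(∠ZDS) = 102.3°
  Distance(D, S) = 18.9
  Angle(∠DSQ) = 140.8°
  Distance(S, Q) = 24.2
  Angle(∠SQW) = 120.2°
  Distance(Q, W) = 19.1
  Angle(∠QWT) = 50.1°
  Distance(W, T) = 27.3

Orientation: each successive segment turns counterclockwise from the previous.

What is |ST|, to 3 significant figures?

13.8

Z is at the origin; ZD runs at 120.5° with length 23.6, so D = (-12.0, 20.3). ∠ZDS = 102.3° gives DS at -162° from the x-axis; with |DS| = 18.9, S = (-29.9, 14.4). ∠DSQ = 140.8° gives SQ at -123° from the x-axis; with |SQ| = 24.2, Q = (-43.0, -5.96). ∠SQW = 120.2° gives QW at -62.8° from the x-axis; with |QW| = 19.1, W = (-34.2, -22.9). ∠QWT = 50.1° gives WT at 67.1° from the x-axis; with |WT| = 27.3, T = (-23.6, 2.20). Then |ST| = |T − S| = 13.8.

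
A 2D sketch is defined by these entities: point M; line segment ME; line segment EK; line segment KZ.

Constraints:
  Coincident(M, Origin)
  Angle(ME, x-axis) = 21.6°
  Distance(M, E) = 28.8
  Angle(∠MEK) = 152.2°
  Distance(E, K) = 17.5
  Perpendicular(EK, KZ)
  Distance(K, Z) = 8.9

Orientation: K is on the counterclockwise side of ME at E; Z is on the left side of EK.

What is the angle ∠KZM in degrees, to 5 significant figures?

96.020°

∠MEK = 152.2°, so EK runs at 21.6° + (180° − 152.2°) = 49.400° from the x-axis; with |EK| = 17.5, K = E + 17.5·(cos 49.400°, sin 49.400°) = (38.166, 23.889). EK ⟂ KZ; with |KZ| = 8.9 on the left of EK, Z = K + 8.9·(-0.75927, 0.65077) = (31.409, 29.681). Then cos ∠KZM = ZK·ZM / (|ZK||ZM|), giving 96.020°.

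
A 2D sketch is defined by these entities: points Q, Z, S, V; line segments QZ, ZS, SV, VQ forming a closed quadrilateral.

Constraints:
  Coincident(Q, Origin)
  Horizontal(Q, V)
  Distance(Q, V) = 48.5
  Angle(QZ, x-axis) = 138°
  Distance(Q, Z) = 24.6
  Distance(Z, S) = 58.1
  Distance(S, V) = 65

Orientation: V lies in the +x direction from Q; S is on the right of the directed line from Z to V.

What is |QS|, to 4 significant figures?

39.72

Checks: |ZS| = 58.10 ✓; |SV| = 65.00 ✓.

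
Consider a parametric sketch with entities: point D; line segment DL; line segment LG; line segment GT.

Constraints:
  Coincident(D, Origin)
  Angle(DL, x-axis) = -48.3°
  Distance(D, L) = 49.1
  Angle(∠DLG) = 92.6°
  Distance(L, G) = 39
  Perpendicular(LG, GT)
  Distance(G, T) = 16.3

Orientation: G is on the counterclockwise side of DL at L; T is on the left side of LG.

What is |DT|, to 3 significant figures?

52.7

D is at the origin; DL runs at -48.3° with length 49.1, so L = 49.1·(cos -48.3°, sin -48.3°) = (32.7, -36.7). ∠DLG = 92.6°, so LG runs at -48.3° + (180° − 92.6°) = 39.1° from the x-axis; with |LG| = 39.0, G = L + 39.0·(cos 39.1°, sin 39.1°) = (62.9, -12.1). LG ⟂ GT; with |GT| = 16.3 on the left of LG, T = G + 16.3·(-0.631, 0.776) = (52.6, 0.586). Then |DT| = |T − D| = 52.7.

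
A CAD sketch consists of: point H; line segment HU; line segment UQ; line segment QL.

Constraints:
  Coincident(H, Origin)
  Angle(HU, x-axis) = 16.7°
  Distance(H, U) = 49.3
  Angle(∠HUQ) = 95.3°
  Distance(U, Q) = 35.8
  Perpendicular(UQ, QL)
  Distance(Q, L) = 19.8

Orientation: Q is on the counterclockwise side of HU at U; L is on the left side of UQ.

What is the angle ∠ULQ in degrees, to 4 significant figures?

61.05°

∠HUQ = 95.3°, so UQ runs at 16.7° + (180° − 95.3°) = 101.4° from the x-axis; with |UQ| = 35.8, Q = U + 35.8·(cos 101.4°, sin 101.4°) = (40.14, 49.26). The perpendicularity gives QL at right angles to UQ; with |QL| = 19.8 on the left of UQ, L = Q + 19.8·(-0.9803, -0.1977) = (20.74, 45.35). Then cos ∠ULQ = LU·LQ / (|LU||LQ|), giving 61.05°.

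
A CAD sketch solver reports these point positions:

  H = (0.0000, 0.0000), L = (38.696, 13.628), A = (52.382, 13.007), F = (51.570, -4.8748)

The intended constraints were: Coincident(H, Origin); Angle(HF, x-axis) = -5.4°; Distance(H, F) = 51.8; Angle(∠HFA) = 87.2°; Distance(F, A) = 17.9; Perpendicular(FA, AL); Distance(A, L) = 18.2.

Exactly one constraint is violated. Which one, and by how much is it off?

Distance(A, L) = 18.2 — off by 4.50.

H = (0.00, 0.00) ✓; HF at -5.400° ✓; |HF| = 51.80 ✓; ∠HFA = 87.20° ✓; |FA| = 17.90 ✓; ∠(FA, AL) = 90.00° ✓; |AL| = 13.70 ✗.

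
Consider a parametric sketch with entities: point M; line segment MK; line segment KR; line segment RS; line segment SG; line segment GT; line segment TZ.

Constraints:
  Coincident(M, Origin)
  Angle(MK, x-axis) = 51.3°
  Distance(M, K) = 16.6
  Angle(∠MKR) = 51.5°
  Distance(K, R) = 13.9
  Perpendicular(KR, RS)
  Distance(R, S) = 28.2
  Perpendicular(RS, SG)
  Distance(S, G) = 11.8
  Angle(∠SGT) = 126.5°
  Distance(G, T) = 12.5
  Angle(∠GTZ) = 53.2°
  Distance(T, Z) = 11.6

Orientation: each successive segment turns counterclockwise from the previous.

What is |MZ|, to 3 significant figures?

6.62

M is at the origin; MK runs at 51.3° with length 16.6, so K = (10.4, 13.0). ∠MKR = 51.5° gives KR at 180° from the x-axis; with |KR| = 13.9, R = (-3.52, 13.0). The perpendicularity gives RS at right angles to KR, so RS runs at -90.2°; with |RS| = 28.2, S = (-3.62, -15.2). The perpendicularity gives SG at right angles to RS, so SG runs at -0.200°; with |SG| = 11.8, G = (8.18, -15.2). ∠SGT = 126.5° gives GT at 53.3° from the x-axis; with |GT| = 12.5, T = (15.7, -5.22). ∠GTZ = 53.2° gives TZ at -180° from the x-axis; with |TZ| = 11.6, Z = (4.05, -5.24). Then |MZ| = |Z − M| = 6.62.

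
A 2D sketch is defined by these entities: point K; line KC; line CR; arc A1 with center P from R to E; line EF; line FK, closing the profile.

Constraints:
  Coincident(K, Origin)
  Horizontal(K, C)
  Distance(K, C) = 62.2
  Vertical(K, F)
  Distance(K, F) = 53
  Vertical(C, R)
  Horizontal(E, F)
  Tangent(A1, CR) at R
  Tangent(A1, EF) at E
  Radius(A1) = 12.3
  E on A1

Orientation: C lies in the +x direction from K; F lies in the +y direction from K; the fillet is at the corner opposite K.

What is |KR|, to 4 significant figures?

74.33

The virtual corner opposite K is at (62.20, 53.00). Tangency of A1 to CR means the radius PR is perpendicular to CR and tangency of A1 to EF means the radius PE is perpendicular to EF, with radius 12.3, so the center P sits 12.3 in from both sides at P = (49.90, 40.70). That places the tangent points at R = (62.20, 40.70) on CR and E = (49.90, 53.00) on EF. Then |KR| = |R − K| = 74.33.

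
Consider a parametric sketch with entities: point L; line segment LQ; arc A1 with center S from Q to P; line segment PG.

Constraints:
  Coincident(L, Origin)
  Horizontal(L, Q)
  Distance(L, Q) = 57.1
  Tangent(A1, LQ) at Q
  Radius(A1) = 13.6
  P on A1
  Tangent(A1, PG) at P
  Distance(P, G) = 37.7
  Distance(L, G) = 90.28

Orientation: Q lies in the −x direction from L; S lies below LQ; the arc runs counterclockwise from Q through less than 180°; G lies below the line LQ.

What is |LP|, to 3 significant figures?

71.5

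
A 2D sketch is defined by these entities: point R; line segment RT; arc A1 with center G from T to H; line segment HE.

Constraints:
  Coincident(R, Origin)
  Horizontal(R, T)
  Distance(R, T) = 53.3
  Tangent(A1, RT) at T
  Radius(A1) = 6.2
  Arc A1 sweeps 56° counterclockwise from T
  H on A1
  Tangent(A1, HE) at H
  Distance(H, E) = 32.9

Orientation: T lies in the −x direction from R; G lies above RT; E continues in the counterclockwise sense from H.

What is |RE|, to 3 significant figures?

42.3

On A1, T sits at bearing -90° from G; a 56° counterclockwise sweep puts H at bearing -34°, so H = G + 6.2·(cos -34°, sin -34°) = (-48.2, 2.73). Since A1 is tangent to HE there, GH ⟂ HE, so HE runs along (−sin -34°, cos -34°); with |HE| = 32.9, E = (-29.8, 30.0). Then |RE| = |E − R| = 42.3.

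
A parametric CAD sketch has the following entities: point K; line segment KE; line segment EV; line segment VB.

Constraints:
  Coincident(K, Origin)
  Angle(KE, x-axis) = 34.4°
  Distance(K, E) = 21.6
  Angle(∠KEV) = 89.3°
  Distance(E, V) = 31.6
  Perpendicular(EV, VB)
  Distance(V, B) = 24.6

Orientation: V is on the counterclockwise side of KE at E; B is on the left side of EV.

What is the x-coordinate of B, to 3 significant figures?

-20.5

K is at the origin; KE runs at 34.4° with length 21.6, so E = 21.6·(cos 34.4°, sin 34.4°) = (17.8, 12.2). ∠KEV = 89.3°, so EV runs at 34.4° + (180° − 89.3°) = 125° from the x-axis; with |EV| = 31.6, V = E + 31.6·(cos 125°, sin 125°) = (-0.348, 38.1). EV ⟂ VB; with |VB| = 24.6 on the left of EV, B = V + 24.6·(-0.818, -0.575) = (-20.5, 23.9). So B.x = -20.5.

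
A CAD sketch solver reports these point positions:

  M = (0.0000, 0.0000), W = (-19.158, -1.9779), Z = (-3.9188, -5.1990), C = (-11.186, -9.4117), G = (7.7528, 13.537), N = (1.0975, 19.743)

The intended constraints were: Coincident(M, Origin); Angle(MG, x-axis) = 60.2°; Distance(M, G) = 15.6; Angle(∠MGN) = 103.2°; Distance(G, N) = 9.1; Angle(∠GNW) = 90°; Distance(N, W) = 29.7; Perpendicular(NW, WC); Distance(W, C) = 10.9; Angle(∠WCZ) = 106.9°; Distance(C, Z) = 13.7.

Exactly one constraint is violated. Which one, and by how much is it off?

Distance(C, Z) = 13.7 — off by 5.30.

M = (0.00, 0.00) ✓; MG at 60.20° ✓; |MG| = 15.60 ✓; ∠MGN = 103.2° ✓; |GN| = 9.100 ✓; ∠GNW = 90.00° ✓; |NW| = 29.70 ✓; ∠(NW, WC) = 90.00° ✓; |WC| = 10.90 ✓; ∠WCZ = 106.9° ✓; |CZ| = 8.400 ✗.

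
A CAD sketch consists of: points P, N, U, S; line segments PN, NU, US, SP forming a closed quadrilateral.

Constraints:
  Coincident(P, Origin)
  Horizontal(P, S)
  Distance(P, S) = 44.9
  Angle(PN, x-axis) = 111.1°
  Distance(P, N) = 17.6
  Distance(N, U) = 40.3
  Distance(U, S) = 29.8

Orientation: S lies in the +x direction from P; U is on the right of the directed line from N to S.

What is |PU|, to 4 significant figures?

24.18

P is at the origin; P and S share the same y with |PS| = 44.9 and S in +x, so S = (44.9, 0). PN runs at 111.1° with |PN| = 17.6, so N = (-6.336, 16.42). U is determined by |NU| = 40.3 and |US| = 29.8 together: it lies at the intersection of circle(N, 40.3) and circle(S, 29.8). With |NS| = 53.80, the foot of the radical line on NS is 33.74 from N and the perpendicular offset is √(40.3² − 33.74²) = 22.04. Taking the right-of-NS solution: U = (19.07, -14.86).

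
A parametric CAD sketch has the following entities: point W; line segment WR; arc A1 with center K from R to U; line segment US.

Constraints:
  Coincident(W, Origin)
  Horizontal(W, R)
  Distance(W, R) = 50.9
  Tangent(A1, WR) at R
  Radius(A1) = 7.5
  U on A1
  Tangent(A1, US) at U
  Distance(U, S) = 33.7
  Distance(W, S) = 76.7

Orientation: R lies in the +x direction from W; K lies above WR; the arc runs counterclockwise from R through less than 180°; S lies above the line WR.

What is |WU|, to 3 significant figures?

58.4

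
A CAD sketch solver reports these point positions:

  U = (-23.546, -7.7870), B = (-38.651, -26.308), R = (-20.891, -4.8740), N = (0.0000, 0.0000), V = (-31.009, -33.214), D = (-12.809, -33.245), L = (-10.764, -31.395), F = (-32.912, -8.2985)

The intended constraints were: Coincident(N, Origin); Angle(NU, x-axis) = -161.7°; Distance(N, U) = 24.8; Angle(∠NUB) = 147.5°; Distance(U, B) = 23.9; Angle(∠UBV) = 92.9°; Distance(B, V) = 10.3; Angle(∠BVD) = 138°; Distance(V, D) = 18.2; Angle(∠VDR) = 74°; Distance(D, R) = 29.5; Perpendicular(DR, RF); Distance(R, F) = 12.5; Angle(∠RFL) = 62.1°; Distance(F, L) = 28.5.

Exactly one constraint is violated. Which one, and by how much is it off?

Distance(F, L) = 28.5 — off by 3.50.

N = (0.00, 0.00) ✓; NU at -161.7° ✓; |NU| = 24.80 ✓; ∠NUB = 147.5° ✓; |UB| = 23.90 ✓; ∠UBV = 92.90° ✓; |BV| = 10.30 ✓; ∠BVD = 138.0° ✓; |VD| = 18.20 ✓; ∠VDR = 74.00° ✓; |DR| = 29.50 ✓; ∠(DR, RF) = 90.00° ✓; |RF| = 12.50 ✓; ∠RFL = 62.10° ✓; |FL| = 32.00 ✗.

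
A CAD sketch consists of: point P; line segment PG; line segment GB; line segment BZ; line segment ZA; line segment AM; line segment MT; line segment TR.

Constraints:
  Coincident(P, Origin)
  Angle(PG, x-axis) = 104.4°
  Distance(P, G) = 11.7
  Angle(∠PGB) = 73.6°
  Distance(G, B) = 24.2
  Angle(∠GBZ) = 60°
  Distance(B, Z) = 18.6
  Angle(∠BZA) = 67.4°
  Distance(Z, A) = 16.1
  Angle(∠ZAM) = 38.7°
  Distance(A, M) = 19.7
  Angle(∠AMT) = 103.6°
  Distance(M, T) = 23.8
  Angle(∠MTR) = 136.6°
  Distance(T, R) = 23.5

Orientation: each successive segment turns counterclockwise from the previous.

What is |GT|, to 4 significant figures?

39.95

P is at the origin; PG runs at 104.4° with length 11.7, so G = (-2.910, 11.33). ∠PGB = 73.6° gives GB at -149.2° from the x-axis; with |GB| = 24.2, B = (-23.70, -1.059). ∠GBZ = 60.0° gives BZ at -29.20° from the x-axis; with |BZ| = 18.6, Z = (-7.460, -10.13). ∠BZA = 67.4° gives ZA at 83.40° from the x-axis; with |ZA| = 16.1, A = (-5.610, 5.860). ∠ZAM = 38.7° gives AM at -135.3° from the x-axis; with |AM| = 19.7, M = (-19.61, -7.997). ∠AMT = 103.6° gives MT at -58.90° from the x-axis; with |MT| = 23.8, T = (-7.319, -28.38). Then |GT| = |T − G| = 39.95.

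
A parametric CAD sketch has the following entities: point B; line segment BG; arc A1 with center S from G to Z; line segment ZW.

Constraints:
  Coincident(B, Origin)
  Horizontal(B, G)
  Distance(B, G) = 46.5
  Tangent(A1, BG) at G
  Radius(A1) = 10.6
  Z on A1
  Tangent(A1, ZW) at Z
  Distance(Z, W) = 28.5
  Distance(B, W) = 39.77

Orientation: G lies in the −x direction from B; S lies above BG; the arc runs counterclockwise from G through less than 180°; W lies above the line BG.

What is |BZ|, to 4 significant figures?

37.47

B is at the origin; B and G share the same y with |BG| = 46.5 and G on the −x side, so G = (-46.50, 0.000). Tangency of A1 to BG means the radius SG is perpendicular to BG, so S = G + (0, 10.6) = (-46.50, 10.60). Since SZ ⟂ ZW (tangency), |SW| = √(10.6² + 28.5²) = 30.41 regardless of where Z sits on A1. So W lies on both circle(B, 39.77) and circle(S, 30.41); the above-BG intersection is W = (-24.36, 31.44). Z is the foot of the tangent from W: Z = (-37.00, 5.897).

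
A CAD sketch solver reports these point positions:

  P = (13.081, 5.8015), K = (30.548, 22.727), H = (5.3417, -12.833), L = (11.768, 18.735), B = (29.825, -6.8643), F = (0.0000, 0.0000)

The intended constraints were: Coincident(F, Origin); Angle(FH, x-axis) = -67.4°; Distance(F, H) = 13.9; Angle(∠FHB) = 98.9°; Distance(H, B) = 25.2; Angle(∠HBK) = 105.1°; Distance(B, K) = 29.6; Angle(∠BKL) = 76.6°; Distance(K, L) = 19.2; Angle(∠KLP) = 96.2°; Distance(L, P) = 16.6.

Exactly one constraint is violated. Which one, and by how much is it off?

Distance(L, P) = 16.6 — off by 3.60.

F = (0.00, 0.00) ✓; FH at -67.40° ✓; |FH| = 13.90 ✓; ∠FHB = 98.90° ✓; |HB| = 25.20 ✓; ∠HBK = 105.1° ✓; |BK| = 29.60 ✓; ∠BKL = 76.60° ✓; |KL| = 19.20 ✓; ∠KLP = 96.20° ✓; |LP| = 13.00 ✗.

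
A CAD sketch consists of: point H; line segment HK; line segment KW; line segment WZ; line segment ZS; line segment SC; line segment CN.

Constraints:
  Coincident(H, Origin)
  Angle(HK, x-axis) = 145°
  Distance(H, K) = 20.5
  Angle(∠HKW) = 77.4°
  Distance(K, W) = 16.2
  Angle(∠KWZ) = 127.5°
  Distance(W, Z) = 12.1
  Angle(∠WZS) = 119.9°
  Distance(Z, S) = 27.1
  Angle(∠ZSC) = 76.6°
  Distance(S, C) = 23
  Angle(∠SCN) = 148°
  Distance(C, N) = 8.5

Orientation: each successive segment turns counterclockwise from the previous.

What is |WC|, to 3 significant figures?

30.2

∠WZS = 119.9° gives ZS at 0.200° from the x-axis; with |ZS| = 27.1, S = (10.2, -13.6). ∠ZSC = 76.6° gives SC at 104° from the x-axis; with |SC| = 23.0, C = (4.79, 8.76). Then |WC| = |C − W| = 30.2.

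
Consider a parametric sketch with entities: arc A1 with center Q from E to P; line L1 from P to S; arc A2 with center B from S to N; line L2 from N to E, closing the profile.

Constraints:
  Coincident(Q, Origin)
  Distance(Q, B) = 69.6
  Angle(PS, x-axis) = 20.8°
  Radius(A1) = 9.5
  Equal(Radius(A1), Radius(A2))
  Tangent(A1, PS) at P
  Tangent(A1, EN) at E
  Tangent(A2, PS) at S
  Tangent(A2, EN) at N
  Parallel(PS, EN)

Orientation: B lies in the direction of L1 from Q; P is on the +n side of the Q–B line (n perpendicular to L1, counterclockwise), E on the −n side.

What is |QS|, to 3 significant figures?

70.2

Tangency of A1 to both parallel lines with radius 9.5 puts P and E at Q ± 9.5·n: P = (-3.37, 8.88), E = (3.37, -8.88). Equal radii place S and N the same way about B: S = B + 9.5·n = (61.7, 33.6), N = B − 9.5·n = (68.4, 15.8). Then |QS| = |S − Q| = 70.2.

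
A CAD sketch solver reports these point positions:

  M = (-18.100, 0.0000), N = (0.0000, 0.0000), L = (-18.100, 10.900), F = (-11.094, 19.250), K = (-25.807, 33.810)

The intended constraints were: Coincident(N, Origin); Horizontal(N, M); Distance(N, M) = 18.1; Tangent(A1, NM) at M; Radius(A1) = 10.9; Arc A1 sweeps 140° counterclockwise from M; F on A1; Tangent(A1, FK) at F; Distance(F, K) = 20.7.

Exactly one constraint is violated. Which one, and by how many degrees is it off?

Tangent(A1, FK) at F — off by 4.70°.

N = (0.00, 0.00) ✓; N.y = 0.00, M.y = 0.00 ✓; |NM| = 18.10 ✓; ∠(LM, MN) = 90.00° ✓; |LM| = 10.90 ✓; bearing(L→F) − bearing(L→M) = 140.0° ✓; |LF| = 10.90 ✓; ∠(LF, FK) = 94.70° ✗; |FK| = 20.70 ✓.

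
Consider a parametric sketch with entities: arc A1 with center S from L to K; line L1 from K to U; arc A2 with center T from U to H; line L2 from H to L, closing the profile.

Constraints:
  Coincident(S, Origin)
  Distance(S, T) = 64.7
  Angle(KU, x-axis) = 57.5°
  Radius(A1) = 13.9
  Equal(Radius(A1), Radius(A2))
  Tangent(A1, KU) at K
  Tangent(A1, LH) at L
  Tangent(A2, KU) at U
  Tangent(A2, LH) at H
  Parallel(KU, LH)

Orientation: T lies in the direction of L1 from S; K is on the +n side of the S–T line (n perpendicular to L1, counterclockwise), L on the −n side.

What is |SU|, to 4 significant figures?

66.18

The slot axis is L1's direction at 57.5°, so u = (cos 57.5°, sin 57.5°) = (0.5373, 0.8434) and n = (−sin 57.5°, cos 57.5°) = (-0.8434, 0.5373). S is at the origin and T lies 64.7 along u from S, so T = 64.7·u = (34.76, 54.57). Tangency of A1 to both parallel lines with radius 13.9 puts K and L at S ± 13.9·n: K = (-11.72, 7.468), L = (11.72, -7.468). Equal radii place U and H the same way about T: U = T + 13.9·n = (23.04, 62.04), H = T − 13.9·n = (46.49, 47.10). Then |SU| = |U − S| = 66.18.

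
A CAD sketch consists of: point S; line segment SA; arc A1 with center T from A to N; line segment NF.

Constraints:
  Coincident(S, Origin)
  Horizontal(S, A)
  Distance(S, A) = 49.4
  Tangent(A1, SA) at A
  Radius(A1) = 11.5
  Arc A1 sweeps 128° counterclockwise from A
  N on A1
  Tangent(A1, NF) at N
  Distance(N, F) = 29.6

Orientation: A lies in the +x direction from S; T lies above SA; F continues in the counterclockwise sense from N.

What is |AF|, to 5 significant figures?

42.895

S is at the origin; SA is horizontal with |SA| = 49.4 and A on the +x side, so A = (49.400, 0.0000). A1 meets SA tangentially, so TA is at right angles to SA, so T = A + (0, 11.5) = (49.400, 11.500). On A1, A sits at bearing -90° from T; a 128° counterclockwise sweep puts N at bearing 38°, so N = T + 11.5·(cos 38°, sin 38°) = (58.462, 18.580). Since A1 is tangent to NF there, TN ⟂ NF, so NF runs along (−sin 38°, cos 38°); with |NF| = 29.6, F = (40.239, 41.905). Then |AF| = |F − A| = 42.895.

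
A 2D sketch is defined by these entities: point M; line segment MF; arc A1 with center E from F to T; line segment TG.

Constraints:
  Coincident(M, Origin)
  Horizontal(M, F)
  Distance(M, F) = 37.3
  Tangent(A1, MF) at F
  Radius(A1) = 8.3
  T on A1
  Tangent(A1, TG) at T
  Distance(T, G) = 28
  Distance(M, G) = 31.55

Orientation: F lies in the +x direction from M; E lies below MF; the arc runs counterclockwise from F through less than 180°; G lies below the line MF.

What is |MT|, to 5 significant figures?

30.525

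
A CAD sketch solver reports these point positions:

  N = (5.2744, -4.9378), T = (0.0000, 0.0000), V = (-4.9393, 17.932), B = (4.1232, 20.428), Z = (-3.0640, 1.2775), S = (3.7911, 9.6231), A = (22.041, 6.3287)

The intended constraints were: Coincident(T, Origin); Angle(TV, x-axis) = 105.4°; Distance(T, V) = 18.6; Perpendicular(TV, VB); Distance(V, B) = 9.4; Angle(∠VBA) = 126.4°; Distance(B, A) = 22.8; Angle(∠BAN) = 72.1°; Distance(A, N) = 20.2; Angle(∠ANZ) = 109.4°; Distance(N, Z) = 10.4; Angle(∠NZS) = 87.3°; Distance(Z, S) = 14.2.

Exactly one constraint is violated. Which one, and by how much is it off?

Distance(Z, S) = 14.2 — off by 3.40.

T = (0.00, 0.00) ✓; TV at 105.4° ✓; |TV| = 18.60 ✓; ∠(TV, VB) = 90.00° ✓; |VB| = 9.400 ✓; ∠VBA = 126.4° ✓; |BA| = 22.80 ✓; ∠BAN = 72.10° ✓; |AN| = 20.20 ✓; ∠ANZ = 109.4° ✓; |NZ| = 10.40 ✓; ∠NZS = 87.30° ✓; |ZS| = 10.80 ✗.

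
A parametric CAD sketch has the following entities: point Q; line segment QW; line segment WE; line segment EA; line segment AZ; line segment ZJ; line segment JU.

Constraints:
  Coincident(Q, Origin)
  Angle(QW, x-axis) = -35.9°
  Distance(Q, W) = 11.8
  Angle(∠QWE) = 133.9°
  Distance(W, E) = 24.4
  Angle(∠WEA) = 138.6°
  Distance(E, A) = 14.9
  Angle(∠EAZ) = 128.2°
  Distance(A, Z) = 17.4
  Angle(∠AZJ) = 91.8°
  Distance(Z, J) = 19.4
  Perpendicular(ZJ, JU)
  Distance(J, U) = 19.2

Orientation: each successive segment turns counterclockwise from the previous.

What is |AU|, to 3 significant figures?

20.0

∠AZJ = 91.8° gives ZJ at -168° from the x-axis; with |ZJ| = 19.4, J = (19.8, 22.1). ZJ is perpendicular to JU, so JU runs at -78.4°; with |JU| = 19.2, U = (23.7, 3.30). Then |AU| = |U − A| = 20.0.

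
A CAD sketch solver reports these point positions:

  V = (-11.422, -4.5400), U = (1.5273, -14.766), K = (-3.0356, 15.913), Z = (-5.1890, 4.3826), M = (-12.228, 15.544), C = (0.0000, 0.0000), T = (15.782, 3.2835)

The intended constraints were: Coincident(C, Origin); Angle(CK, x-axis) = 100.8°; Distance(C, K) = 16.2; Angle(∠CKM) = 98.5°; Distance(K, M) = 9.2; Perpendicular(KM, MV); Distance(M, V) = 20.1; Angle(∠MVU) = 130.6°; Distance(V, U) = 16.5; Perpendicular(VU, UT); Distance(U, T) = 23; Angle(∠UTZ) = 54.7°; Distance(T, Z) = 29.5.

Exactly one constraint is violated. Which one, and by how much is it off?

Distance(T, Z) = 29.5 — off by 8.50.

C = (0.00, 0.00) ✓; CK at 100.8° ✓; |CK| = 16.20 ✓; ∠CKM = 98.50° ✓; |KM| = 9.200 ✓; ∠(KM, MV) = 90.00° ✓; |MV| = 20.10 ✓; ∠MVU = 130.6° ✓; |VU| = 16.50 ✓; ∠(VU, UT) = 90.00° ✓; |UT| = 23.00 ✓; ∠UTZ = 54.70° ✓; |TZ| = 21.00 ✗.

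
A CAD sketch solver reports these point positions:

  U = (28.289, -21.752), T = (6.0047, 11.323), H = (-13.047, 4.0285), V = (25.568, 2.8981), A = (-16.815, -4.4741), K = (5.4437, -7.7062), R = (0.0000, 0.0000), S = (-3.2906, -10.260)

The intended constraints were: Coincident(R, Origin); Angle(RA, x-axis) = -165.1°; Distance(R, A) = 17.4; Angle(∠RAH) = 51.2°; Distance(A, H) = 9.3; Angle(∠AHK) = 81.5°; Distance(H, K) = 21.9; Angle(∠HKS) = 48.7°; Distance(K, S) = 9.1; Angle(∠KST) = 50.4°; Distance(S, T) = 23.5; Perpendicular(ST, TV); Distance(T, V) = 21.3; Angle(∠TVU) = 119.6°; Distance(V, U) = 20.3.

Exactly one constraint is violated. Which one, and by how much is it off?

Distance(V, U) = 20.3 — off by 4.50.

R = (0.00, 0.00) ✓; RA at -165.1° ✓; |RA| = 17.40 ✓; ∠RAH = 51.20° ✓; |AH| = 9.300 ✓; ∠AHK = 81.50° ✓; |HK| = 21.90 ✓; ∠HKS = 48.70° ✓; |KS| = 9.100 ✓; ∠KST = 50.40° ✓; |ST| = 23.50 ✓; ∠(ST, TV) = 90.00° ✓; |TV| = 21.30 ✓; ∠TVU = 119.6° ✓; |VU| = 24.80 ✗.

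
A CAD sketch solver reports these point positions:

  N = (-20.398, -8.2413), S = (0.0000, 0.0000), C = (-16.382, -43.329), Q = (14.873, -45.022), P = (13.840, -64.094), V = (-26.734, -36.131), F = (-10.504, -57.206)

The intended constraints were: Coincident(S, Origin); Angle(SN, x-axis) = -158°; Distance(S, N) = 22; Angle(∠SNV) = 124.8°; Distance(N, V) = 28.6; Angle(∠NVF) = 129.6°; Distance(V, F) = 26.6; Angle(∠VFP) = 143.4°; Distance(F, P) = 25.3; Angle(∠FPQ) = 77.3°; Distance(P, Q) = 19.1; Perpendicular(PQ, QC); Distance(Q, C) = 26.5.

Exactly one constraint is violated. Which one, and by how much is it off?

Distance(Q, C) = 26.5 — off by 4.80.

S = (0.00, 0.00) ✓; SN at -158.0° ✓; |SN| = 22.00 ✓; ∠SNV = 124.8° ✓; |NV| = 28.60 ✓; ∠NVF = 129.6° ✓; |VF| = 26.60 ✓; ∠VFP = 143.4° ✓; |FP| = 25.30 ✓; ∠FPQ = 77.30° ✓; |PQ| = 19.10 ✓; ∠(PQ, QC) = 90.00° ✓; |QC| = 31.30 ✗.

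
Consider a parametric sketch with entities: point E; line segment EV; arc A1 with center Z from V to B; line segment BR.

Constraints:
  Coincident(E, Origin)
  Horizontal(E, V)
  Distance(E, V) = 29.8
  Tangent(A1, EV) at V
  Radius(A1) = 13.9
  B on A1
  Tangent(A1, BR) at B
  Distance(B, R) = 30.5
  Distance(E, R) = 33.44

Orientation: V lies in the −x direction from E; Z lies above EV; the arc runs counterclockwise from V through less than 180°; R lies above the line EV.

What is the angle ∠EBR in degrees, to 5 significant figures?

81.307°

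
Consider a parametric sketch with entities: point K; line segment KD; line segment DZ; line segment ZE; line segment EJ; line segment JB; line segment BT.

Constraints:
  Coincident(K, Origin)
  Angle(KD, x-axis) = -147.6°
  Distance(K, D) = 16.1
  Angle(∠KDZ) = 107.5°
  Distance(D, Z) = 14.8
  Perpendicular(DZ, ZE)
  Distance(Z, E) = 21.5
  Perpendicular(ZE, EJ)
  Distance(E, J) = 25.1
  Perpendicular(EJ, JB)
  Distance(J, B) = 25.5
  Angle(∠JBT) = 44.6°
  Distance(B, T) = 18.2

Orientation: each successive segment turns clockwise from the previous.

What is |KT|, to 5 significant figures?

9.7211

K is at the origin; KD runs at -147.6° with length 16.1, so D = (-13.594, -8.6268). ∠KDZ = 107.5° gives DZ at 139.90° from the x-axis; with |DZ| = 14.8, Z = (-24.915, 0.90622). DZ ⟂ ZE, so ZE runs at 49.900°; with |ZE| = 21.5, E = (-11.066, 17.352). ZE is perpendicular to EJ, so EJ runs at -40.100°; with |EJ| = 25.1, J = (8.1337, 1.1845). The perpendicularity gives JB at right angles to EJ, so JB runs at -130.10°; with |JB| = 25.5, B = (-8.2915, -18.321). ∠JBT = 44.6° gives BT at 94.500° from the x-axis; with |BT| = 18.2, T = (-9.7194, -0.17707). Then |KT| = |T − K| = 9.7211.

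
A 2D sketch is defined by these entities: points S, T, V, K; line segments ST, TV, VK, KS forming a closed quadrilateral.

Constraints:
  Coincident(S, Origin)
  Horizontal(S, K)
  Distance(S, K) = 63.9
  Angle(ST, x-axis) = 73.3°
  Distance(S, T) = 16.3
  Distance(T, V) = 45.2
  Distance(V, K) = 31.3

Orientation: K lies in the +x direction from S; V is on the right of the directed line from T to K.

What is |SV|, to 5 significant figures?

40.305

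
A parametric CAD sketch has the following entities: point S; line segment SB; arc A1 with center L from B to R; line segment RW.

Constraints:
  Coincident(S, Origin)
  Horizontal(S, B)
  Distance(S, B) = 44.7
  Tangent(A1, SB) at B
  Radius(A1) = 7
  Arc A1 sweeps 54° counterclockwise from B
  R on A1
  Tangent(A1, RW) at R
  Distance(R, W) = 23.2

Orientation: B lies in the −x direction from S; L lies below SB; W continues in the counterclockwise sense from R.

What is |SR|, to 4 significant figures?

50.45

S is at the origin; SB is horizontal with |SB| = 44.7 and B on the −x side, so B = (-44.70, 0.000). A1 meets SB tangentially, so LB is at right angles to SB, so L = B + (0, -7) = (-44.70, -7.000). On A1, B sits at bearing 90° from L; a 54° counterclockwise sweep puts R at bearing 144°, so R = L + 7.0·(cos 144°, sin 144°) = (-50.36, -2.886). Then |SR| = |R − S| = 50.45.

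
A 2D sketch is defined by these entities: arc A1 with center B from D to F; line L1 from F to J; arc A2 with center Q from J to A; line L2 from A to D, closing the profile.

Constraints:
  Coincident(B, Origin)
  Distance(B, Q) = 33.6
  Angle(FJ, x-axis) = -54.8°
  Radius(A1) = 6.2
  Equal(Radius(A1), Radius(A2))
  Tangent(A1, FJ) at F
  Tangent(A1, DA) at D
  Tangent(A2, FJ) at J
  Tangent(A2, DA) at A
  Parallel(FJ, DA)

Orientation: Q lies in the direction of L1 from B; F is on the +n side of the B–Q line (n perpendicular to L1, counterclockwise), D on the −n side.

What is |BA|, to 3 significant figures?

34.2

The slot axis is L1's direction at -54.8°, so u = (cos -54.8°, sin -54.8°) = (0.576, -0.817) and n = (−sin -54.8°, cos -54.8°) = (0.817, 0.576). B is at the origin and Q lies 33.6 along u from B, so Q = 33.6·u = (19.4, -27.5). Tangency of A1 to both parallel lines with radius 6.2 puts F and D at B ± 6.2·n: F = (5.07, 3.57), D = (-5.07, -3.57). Equal radii place J and A the same way about Q: J = Q + 6.2·n = (24.4, -23.9), A = Q − 6.2·n = (14.3, -31.0). Then |BA| = |A − B| = 34.2.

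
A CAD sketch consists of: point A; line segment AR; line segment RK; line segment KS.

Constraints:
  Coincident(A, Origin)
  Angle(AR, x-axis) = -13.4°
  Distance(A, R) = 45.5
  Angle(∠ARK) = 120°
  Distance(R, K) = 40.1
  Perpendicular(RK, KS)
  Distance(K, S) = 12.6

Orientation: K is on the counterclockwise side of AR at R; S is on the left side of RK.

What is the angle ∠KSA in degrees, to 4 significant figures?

113.1°

A is at the origin; AR runs at -13.4° with length 45.5, so R = 45.5·(cos -13.4°, sin -13.4°) = (44.26, -10.54). ∠ARK = 120.0°, so RK runs at -13.4° + (180° − 120.0°) = 46.60° from the x-axis; with |RK| = 40.1, K = R + 40.1·(cos 46.60°, sin 46.60°) = (71.81, 18.59). The perpendicularity gives KS at right angles to RK; with |KS| = 12.6 on the left of RK, S = K + 12.6·(-0.7266, 0.6871) = (62.66, 27.25). Then cos ∠KSA = SK·SA / (|SK||SA|), giving 113.1°.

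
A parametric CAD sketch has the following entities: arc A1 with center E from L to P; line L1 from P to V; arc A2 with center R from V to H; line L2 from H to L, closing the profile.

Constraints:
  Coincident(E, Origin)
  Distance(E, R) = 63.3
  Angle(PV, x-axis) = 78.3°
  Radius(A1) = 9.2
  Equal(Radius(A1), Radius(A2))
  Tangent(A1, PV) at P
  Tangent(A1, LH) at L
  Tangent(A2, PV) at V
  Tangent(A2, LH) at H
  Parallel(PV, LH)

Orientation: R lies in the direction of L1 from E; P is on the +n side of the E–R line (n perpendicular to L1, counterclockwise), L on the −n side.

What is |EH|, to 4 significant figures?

63.97

The slot axis is L1's direction at 78.3°, so u = (cos 78.3°, sin 78.3°) = (0.2028, 0.9792) and n = (−sin 78.3°, cos 78.3°) = (-0.9792, 0.2028). E is at the origin and R lies 63.3 along u from E, so R = 63.3·u = (12.84, 61.98). Tangency of A1 to both parallel lines with radius 9.2 puts P and L at E ± 9.2·n: P = (-9.009, 1.866), L = (9.009, -1.866). Equal radii place V and H the same way about R: V = R + 9.2·n = (3.828, 63.85), H = R − 9.2·n = (21.85, 60.12). Then |EH| = |H − E| = 63.97.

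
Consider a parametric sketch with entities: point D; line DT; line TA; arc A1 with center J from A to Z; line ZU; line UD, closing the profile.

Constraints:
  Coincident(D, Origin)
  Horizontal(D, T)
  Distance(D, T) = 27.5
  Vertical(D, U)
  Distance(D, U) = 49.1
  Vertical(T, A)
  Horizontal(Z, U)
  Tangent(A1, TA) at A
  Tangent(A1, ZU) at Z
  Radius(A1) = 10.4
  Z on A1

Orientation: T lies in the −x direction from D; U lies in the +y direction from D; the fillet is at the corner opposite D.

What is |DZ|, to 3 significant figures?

52.0

D is at the origin; DT is horizontal with |DT| = 27.5 and T on the −x side, so T = (-27.5, 0.00). DU is vertical with |DU| = 49.1 and U on the +y side, so U = (0.00, 49.1). The virtual corner opposite D is at (-27.5, 49.1). A1 meets TA tangentially, so JA is at right angles to TA and A1 meets ZU tangentially, so JZ is at right angles to ZU, with radius 10.4, so the center J sits 10.4 in from both sides at J = (-17.1, 38.7). That places the tangent points at A = (-27.5, 38.7) on TA and Z = (-17.1, 49.1) on ZU. Then |DZ| = |Z − D| = 52.0.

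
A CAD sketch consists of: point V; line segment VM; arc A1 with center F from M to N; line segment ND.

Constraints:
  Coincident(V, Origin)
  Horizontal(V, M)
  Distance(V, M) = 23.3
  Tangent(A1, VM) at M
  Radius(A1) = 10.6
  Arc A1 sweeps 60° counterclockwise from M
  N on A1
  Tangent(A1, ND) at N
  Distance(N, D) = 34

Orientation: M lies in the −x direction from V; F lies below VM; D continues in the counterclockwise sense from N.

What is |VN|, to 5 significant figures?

32.909

V is at the origin; V and M share the same y with |VM| = 23.3 and M on the −x side, so M = (-23.300, 0.0000). Tangency of A1 to VM means the radius FM is perpendicular to VM, so F = M + (0, -10.6) = (-23.300, -10.600). On A1, M sits at bearing 90° from F; a 60° counterclockwise sweep puts N at bearing 150°, so N = F + 10.6·(cos 150°, sin 150°) = (-32.480, -5.3000). Then |VN| = |N − V| = 32.909.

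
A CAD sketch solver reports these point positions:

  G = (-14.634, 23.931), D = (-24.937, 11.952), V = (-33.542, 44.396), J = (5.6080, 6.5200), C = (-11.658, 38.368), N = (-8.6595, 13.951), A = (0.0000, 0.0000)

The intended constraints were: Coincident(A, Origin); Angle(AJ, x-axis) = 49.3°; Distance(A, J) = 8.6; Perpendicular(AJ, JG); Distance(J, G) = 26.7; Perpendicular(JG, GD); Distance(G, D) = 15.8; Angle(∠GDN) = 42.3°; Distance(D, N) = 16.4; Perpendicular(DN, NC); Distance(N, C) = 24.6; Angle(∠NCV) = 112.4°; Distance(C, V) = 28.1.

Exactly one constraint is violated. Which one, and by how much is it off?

Distance(C, V) = 28.1 — off by 5.40.

A = (0.00, 0.00) ✓; AJ at 49.30° ✓; |AJ| = 8.600 ✓; ∠(AJ, JG) = 90.00° ✓; |JG| = 26.70 ✓; ∠(JG, GD) = 90.00° ✓; |GD| = 15.80 ✓; ∠GDN = 42.30° ✓; |DN| = 16.40 ✓; ∠(DN, NC) = 90.00° ✓; |NC| = 24.60 ✓; ∠NCV = 112.4° ✓; |CV| = 22.70 ✗.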